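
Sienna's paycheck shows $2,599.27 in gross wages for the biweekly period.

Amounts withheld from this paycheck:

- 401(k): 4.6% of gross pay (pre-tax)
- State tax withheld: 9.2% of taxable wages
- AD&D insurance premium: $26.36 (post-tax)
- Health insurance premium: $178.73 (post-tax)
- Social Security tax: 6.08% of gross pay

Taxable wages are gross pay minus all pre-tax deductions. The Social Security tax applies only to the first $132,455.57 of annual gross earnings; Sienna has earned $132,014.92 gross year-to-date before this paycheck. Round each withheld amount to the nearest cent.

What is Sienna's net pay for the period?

401(k): $2,599.27 × 0.046 = $119.57
Taxable wages = $2,599.27 − $119.57 = $2,479.70
State tax withheld: $2,479.70 × 0.092 = $228.13
Social Security tax: only $132,455.57 − $132,014.92 = $440.65 of this check is subject → $440.65 × 0.0608 = $26.79
Health insurance premium: $178.73
AD&D insurance premium: $26.36
Total deductions = $119.57 + $228.13 + $26.79 + $178.73 + $26.36 = $579.58
Net pay = $2,599.27 − $579.58 = $2,019.69

$2,019.69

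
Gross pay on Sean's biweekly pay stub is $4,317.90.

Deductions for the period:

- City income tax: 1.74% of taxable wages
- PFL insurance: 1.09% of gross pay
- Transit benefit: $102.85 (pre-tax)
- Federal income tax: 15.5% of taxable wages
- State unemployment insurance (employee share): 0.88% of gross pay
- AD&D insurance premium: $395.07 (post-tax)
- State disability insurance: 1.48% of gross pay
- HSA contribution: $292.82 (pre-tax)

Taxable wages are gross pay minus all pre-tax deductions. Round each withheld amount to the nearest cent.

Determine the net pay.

$2,701.99

Transit benefit: $102.85
HSA contribution: $292.82
Pre-tax total = $102.85 + $292.82 = $395.67
Taxable wages = $4,317.90 − $395.67 = $3,922.23
Federal income tax: $3,922.23 × 0.155 = $607.95
City income tax: $3,922.23 × 0.0174 = $68.25
PFL insurance: $4,317.90 × 0.0109 = $47.07
State disability insurance: $4,317.90 × 0.0148 = $63.90
State unemployment insurance (employee share): $4,317.90 × 0.0088 = $38.00
AD&D insurance premium: $395.07
Total deductions = $102.85 + $292.82 + $607.95 + $68.25 + $47.07 + $63.90 + $38.00 + $395.07 = $1,615.91
Net pay = $4,317.90 − $1,615.91 = $2,701.99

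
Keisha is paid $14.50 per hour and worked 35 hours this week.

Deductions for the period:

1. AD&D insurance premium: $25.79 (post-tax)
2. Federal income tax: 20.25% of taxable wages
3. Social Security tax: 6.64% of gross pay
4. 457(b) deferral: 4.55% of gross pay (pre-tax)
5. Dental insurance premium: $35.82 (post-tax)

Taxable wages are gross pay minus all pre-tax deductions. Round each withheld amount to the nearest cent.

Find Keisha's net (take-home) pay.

Gross pay: 35 × $14.50 = $507.50
457(b) deferral: $507.50 × 0.0455 = $23.09
Taxable wages = $507.50 − $23.09 = $484.41
Federal income tax: $484.41 × 0.2025 = $98.09
Social Security tax: $507.50 × 0.0664 = $33.70
Dental insurance premium: $35.82
AD&D insurance premium: $25.79
Total deductions = $23.09 + $98.09 + $33.70 + $35.82 + $25.79 = $216.49
Net pay = $507.50 − $216.49 = $291.01

$291.01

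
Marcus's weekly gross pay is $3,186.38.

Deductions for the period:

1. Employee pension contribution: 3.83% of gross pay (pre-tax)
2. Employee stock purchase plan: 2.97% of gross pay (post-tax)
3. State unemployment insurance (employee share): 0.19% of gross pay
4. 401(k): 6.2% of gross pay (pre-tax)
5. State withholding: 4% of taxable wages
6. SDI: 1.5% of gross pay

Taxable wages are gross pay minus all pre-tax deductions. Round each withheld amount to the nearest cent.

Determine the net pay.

401(k): $3,186.38 × 0.062 = $197.56
Employee pension contribution: $3,186.38 × 0.0383 = $122.04
Pre-tax total = $197.56 + $122.04 = $319.60
Taxable wages = $3,186.38 − $319.60 = $2,866.78
State withholding: $2,866.78 × 0.04 = $114.67
State unemployment insurance (employee share): $3,186.38 × 0.0019 = $6.05
SDI: $3,186.38 × 0.015 = $47.80
Employee stock purchase plan: $3,186.38 × 0.0297 = $94.64
Total deductions = $197.56 + $122.04 + $114.67 + $6.05 + $47.80 + $94.64 = $582.76
Net pay = $3,186.38 − $582.76 = $2,603.62

$2,603.62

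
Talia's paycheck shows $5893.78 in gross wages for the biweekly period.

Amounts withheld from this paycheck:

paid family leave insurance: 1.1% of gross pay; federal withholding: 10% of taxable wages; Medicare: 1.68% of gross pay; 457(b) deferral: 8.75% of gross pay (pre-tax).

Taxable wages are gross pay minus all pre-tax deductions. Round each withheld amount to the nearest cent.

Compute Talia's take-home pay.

$4676.41

457(b) deferral: $5893.78 × 0.0875 = $515.71
Taxable wages = $5893.78 − $515.71 = $5378.07
Federal withholding: $5378.07 × 0.1 = $537.81
Medicare: $5893.78 × 0.0168 = $99.02
Paid family leave insurance: $5893.78 × 0.011 = $64.83
Total deductions = $515.71 + $537.81 + $99.02 + $64.83 = $1217.37
Net pay = $5893.78 − $1217.37 = $4676.41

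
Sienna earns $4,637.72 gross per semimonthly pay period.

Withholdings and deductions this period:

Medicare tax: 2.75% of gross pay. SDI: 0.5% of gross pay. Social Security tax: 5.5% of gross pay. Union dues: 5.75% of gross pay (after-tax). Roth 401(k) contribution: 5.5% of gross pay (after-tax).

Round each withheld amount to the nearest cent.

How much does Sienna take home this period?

Medicare tax: $4,637.72 × 0.0275 = $127.54
Social Security tax: $4,637.72 × 0.055 = $255.07
SDI: $4,637.72 × 0.005 = $23.19
Union dues: $4,637.72 × 0.0575 = $266.67
Roth 401(k) contribution: $4,637.72 × 0.055 = $255.07
Total deductions = $127.54 + $255.07 + $23.19 + $266.67 + $255.07 = $927.54
Net pay = $4,637.72 − $927.54 = $3,710.18

$3,710.18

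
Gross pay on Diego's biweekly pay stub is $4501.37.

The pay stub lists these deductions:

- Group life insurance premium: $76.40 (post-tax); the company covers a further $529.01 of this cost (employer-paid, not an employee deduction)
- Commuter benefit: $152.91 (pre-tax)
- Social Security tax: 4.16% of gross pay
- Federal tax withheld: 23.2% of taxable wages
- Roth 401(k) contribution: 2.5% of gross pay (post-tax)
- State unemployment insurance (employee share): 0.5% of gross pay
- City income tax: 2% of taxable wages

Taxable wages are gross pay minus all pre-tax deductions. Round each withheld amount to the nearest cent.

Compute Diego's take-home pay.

Commuter benefit: $152.91
Taxable wages = $4501.37 − $152.91 = $4348.46
Federal tax withheld: $4348.46 × 0.232 = $1008.84
City income tax: $4348.46 × 0.02 = $86.97
State unemployment insurance (employee share): $4501.37 × 0.005 = $22.51
Social Security tax: $4501.37 × 0.0416 = $187.26
Roth 401(k) contribution: $4501.37 × 0.025 = $112.53
Group life insurance premium: $76.40
(Employer's $529.01 toward group life insurance premium is not withheld from the employee.)
Total deductions = $152.91 + $1008.84 + $86.97 + $22.51 + $187.26 + $112.53 + $76.40 = $1647.42
Net pay = $4501.37 − $1647.42 = $2853.95

$2853.95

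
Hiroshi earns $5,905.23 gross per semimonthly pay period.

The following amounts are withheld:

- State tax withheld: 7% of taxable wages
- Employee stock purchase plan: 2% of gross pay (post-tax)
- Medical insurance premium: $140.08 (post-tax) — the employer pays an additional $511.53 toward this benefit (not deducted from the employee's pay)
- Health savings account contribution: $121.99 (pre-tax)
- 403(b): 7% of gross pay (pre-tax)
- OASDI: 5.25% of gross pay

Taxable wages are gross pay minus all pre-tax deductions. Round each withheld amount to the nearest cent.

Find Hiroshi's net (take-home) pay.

$4,425.78

Health savings account contribution: $121.99
403(b): $5,905.23 × 0.07 = $413.37
Pre-tax total = $121.99 + $413.37 = $535.36
Taxable wages = $5,905.23 − $535.36 = $5,369.87
State tax withheld: $5,369.87 × 0.07 = $375.89
OASDI: $5,905.23 × 0.0525 = $310.02
Employee stock purchase plan: $5,905.23 × 0.02 = $118.10
Medical insurance premium: $140.08
(Employer's $511.53 toward medical insurance premium is not withheld from the employee.)
Total deductions = $121.99 + $413.37 + $375.89 + $310.02 + $118.10 + $140.08 = $1,479.45
Net pay = $5,905.23 − $1,479.45 = $4,425.78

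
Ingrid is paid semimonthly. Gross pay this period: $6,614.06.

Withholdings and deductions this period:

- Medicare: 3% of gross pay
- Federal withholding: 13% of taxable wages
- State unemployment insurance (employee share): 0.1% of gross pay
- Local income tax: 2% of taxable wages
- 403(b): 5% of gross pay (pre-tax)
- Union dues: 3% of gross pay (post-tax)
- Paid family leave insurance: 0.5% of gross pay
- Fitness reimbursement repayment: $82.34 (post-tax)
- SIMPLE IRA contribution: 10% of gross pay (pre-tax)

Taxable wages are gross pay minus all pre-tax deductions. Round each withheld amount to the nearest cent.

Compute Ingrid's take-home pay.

SIMPLE IRA contribution: $6,614.06 × 0.1 = $661.41
403(b): $6,614.06 × 0.05 = $330.70
Pre-tax total = $661.41 + $330.70 = $992.11
Taxable wages = $6,614.06 − $992.11 = $5,621.95
Federal withholding: $5,621.95 × 0.13 = $730.85
Local income tax: $5,621.95 × 0.02 = $112.44
Paid family leave insurance: $6,614.06 × 0.005 = $33.07
Medicare: $6,614.06 × 0.03 = $198.42
State unemployment insurance (employee share): $6,614.06 × 0.001 = $6.61
Fitness reimbursement repayment: $82.34
Union dues: $6,614.06 × 0.03 = $198.42
Total deductions = $661.41 + $330.70 + $730.85 + $112.44 + $33.07 + $198.42 + $6.61 + $82.34 + $198.42 = $2,354.26
Net pay = $6,614.06 − $2,354.26 = $4,259.80

$4,259.80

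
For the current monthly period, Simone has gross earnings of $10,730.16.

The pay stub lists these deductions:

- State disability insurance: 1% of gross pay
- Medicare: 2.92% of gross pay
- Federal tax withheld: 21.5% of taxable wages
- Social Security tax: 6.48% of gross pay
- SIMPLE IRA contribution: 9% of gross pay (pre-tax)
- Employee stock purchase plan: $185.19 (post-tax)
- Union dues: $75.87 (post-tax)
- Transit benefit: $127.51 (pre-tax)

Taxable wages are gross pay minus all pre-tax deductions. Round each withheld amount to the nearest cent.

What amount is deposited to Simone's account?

$6,188.01

SIMPLE IRA contribution: $10,730.16 × 0.09 = $965.71
Transit benefit: $127.51
Pre-tax total = $965.71 + $127.51 = $1,093.22
Taxable wages = $10,730.16 − $1,093.22 = $9,636.94
Federal tax withheld: $9,636.94 × 0.215 = $2,071.94
Social Security tax: $10,730.16 × 0.0648 = $695.31
Medicare: $10,730.16 × 0.0292 = $313.32
State disability insurance: $10,730.16 × 0.01 = $107.30
Union dues: $75.87
Employee stock purchase plan: $185.19
Total deductions = $965.71 + $127.51 + $2,071.94 + $695.31 + $313.32 + $107.30 + $75.87 + $185.19 = $4,542.15
Net pay = $10,730.16 − $4,542.15 = $6,188.01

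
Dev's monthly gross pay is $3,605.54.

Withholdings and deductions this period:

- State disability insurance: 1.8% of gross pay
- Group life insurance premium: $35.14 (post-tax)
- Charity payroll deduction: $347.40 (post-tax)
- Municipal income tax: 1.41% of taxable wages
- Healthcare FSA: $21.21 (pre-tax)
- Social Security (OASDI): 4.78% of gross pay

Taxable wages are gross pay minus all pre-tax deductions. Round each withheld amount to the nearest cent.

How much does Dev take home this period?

$2,914.01

Healthcare FSA: $21.21
Taxable wages = $3,605.54 − $21.21 = $3,584.33
Municipal income tax: $3,584.33 × 0.0141 = $50.54
State disability insurance: $3,605.54 × 0.018 = $64.90
Social Security (OASDI): $3,605.54 × 0.0478 = $172.34
Charity payroll deduction: $347.40
Group life insurance premium: $35.14
Total deductions = $21.21 + $50.54 + $64.90 + $172.34 + $347.40 + $35.14 = $691.53
Net pay = $3,605.54 − $691.53 = $2,914.01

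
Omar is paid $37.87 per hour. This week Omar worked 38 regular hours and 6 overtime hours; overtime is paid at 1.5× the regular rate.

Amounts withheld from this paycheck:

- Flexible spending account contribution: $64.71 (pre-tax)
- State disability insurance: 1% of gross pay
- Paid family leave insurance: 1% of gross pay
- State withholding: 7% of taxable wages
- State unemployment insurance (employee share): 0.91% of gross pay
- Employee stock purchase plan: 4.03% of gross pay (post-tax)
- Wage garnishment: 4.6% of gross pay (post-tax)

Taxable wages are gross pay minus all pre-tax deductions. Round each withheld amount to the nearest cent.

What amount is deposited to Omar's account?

$1,389.72

Regular pay: 38 × $37.87 = $1,439.06
Overtime pay: 6 × $37.87 × 1.5 = $340.83
Gross pay = $1,439.06 + $340.83 = $1,779.89
Flexible spending account contribution: $64.71
Taxable wages = $1,779.89 − $64.71 = $1,715.18
State withholding: $1,715.18 × 0.07 = $120.06
Paid family leave insurance: $1,779.89 × 0.01 = $17.80
State unemployment insurance (employee share): $1,779.89 × 0.0091 = $16.20
State disability insurance: $1,779.89 × 0.01 = $17.80
Wage garnishment: $1,779.89 × 0.046 = $81.87
Employee stock purchase plan: $1,779.89 × 0.0403 = $71.73
Total deductions = $64.71 + $120.06 + $17.80 + $16.20 + $17.80 + $81.87 + $71.73 = $390.17
Net pay = $1,779.89 − $390.17 = $1,389.72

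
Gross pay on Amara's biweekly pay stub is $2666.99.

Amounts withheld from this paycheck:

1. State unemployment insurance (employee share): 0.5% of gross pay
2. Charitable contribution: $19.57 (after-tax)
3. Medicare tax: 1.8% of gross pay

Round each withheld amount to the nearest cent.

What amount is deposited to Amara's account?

$2586.08

State unemployment insurance (employee share): $2666.99 × 0.005 = $13.33
Medicare tax: $2666.99 × 0.018 = $48.01
Charitable contribution: $19.57
Total deductions = $13.33 + $48.01 + $19.57 = $80.91
Net pay = $2666.99 − $80.91 = $2586.08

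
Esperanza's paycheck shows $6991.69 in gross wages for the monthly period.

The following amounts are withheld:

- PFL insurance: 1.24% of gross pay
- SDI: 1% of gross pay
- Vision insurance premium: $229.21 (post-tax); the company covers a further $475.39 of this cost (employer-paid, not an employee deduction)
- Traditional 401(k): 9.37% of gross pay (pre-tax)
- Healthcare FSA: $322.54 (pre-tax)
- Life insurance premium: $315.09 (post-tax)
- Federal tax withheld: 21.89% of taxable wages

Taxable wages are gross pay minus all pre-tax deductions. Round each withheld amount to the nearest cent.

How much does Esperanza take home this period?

$3996.64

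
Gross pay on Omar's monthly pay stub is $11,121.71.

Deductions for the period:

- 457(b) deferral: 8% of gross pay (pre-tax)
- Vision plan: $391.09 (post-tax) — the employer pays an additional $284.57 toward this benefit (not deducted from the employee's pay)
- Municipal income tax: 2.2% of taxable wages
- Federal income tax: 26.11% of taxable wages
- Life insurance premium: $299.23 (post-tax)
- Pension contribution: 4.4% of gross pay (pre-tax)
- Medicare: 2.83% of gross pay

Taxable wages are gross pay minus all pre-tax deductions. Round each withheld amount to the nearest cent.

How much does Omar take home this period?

457(b) deferral: $11,121.71 × 0.08 = $889.74
Pension contribution: $11,121.71 × 0.044 = $489.36
Pre-tax total = $889.74 + $489.36 = $1,379.10
Taxable wages = $11,121.71 − $1,379.10 = $9,742.61
Municipal income tax: $9,742.61 × 0.022 = $214.34
Federal income tax: $9,742.61 × 0.2611 = $2,543.80
Medicare: $11,121.71 × 0.0283 = $314.74
Life insurance premium: $299.23
Vision plan: $391.09
(Employer's $284.57 toward vision plan is not withheld from the employee.)
Total deductions = $889.74 + $489.36 + $214.34 + $2,543.80 + $314.74 + $299.23 + $391.09 = $5,142.30
Net pay = $11,121.71 − $5,142.30 = $5,979.41

$5,979.41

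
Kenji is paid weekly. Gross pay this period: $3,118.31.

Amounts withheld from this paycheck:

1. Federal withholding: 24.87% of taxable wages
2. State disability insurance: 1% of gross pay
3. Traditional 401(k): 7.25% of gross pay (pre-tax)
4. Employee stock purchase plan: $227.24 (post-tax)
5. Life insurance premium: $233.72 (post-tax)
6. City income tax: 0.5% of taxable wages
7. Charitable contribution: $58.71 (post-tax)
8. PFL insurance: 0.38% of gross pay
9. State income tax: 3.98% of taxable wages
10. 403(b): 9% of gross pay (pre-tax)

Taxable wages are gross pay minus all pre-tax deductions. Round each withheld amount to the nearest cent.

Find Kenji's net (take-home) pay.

$1,282.38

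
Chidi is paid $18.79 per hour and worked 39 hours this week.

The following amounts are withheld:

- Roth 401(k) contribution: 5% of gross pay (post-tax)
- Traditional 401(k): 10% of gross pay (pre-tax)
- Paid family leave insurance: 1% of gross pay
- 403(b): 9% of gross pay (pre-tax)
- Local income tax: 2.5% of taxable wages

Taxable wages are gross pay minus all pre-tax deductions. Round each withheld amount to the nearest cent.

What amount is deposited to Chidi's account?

$534.77

Gross pay: 39 × $18.79 = $732.81
403(b): $732.81 × 0.09 = $65.95
Traditional 401(k): $732.81 × 0.1 = $73.28
Pre-tax total = $65.95 + $73.28 = $139.23
Taxable wages = $732.81 − $139.23 = $593.58
Local income tax: $593.58 × 0.025 = $14.84
Paid family leave insurance: $732.81 × 0.01 = $7.33
Roth 401(k) contribution: $732.81 × 0.05 = $36.64
Total deductions = $65.95 + $73.28 + $14.84 + $7.33 + $36.64 = $198.04
Net pay = $732.81 − $198.04 = $534.77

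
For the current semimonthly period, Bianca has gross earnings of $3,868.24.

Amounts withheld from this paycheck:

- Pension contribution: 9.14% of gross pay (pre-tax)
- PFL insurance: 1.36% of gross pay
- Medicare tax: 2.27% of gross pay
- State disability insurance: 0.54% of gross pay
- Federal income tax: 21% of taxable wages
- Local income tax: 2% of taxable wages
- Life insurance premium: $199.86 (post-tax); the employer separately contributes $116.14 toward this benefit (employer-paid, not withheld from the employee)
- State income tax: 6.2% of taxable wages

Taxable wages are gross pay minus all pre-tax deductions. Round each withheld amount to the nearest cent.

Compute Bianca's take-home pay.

Pension contribution: $3,868.24 × 0.0914 = $353.56
Taxable wages = $3,868.24 − $353.56 = $3,514.68
Local income tax: $3,514.68 × 0.02 = $70.29
Federal income tax: $3,514.68 × 0.21 = $738.08
State income tax: $3,514.68 × 0.062 = $217.91
PFL insurance: $3,868.24 × 0.0136 = $52.61
State disability insurance: $3,868.24 × 0.0054 = $20.89
Medicare tax: $3,868.24 × 0.0227 = $87.81
Life insurance premium: $199.86
(Employer's $116.14 toward life insurance premium is not withheld from the employee.)
Total deductions = $353.56 + $70.29 + $738.08 + $217.91 + $52.61 + $20.89 + $87.81 + $199.86 = $1,741.01
Net pay = $3,868.24 − $1,741.01 = $2,127.23

$2,127.23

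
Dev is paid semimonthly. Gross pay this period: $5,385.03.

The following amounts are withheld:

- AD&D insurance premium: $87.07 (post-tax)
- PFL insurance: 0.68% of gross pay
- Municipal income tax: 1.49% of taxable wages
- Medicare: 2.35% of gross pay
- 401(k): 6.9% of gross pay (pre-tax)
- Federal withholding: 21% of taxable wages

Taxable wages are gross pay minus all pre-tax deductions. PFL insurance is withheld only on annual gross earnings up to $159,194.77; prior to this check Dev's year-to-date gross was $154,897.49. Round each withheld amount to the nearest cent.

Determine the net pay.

$3,643.09

401(k): $5,385.03 × 0.069 = $371.57
Taxable wages = $5,385.03 − $371.57 = $5,013.46
Federal withholding: $5,013.46 × 0.21 = $1,052.83
Municipal income tax: $5,013.46 × 0.0149 = $74.70
PFL insurance: only $159,194.77 − $154,897.49 = $4,297.28 of this check is subject → $4,297.28 × 0.0068 = $29.22
Medicare: $5,385.03 × 0.0235 = $126.55
AD&D insurance premium: $87.07
Total deductions = $371.57 + $1,052.83 + $74.70 + $29.22 + $126.55 + $87.07 = $1,741.94
Net pay = $5,385.03 − $1,741.94 = $3,643.09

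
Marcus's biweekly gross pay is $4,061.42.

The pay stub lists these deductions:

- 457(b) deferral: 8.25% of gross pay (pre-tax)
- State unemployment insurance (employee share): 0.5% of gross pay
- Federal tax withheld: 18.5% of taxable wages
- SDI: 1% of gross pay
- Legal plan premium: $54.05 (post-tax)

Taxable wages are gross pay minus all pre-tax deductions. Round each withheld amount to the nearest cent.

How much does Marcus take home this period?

$2,922.01

457(b) deferral: $4,061.42 × 0.0825 = $335.07
Taxable wages = $4,061.42 − $335.07 = $3,726.35
Federal tax withheld: $3,726.35 × 0.185 = $689.37
State unemployment insurance (employee share): $4,061.42 × 0.005 = $20.31
SDI: $4,061.42 × 0.01 = $40.61
Legal plan premium: $54.05
Total deductions = $335.07 + $689.37 + $20.31 + $40.61 + $54.05 = $1,139.41
Net pay = $4,061.42 − $1,139.41 = $2,922.01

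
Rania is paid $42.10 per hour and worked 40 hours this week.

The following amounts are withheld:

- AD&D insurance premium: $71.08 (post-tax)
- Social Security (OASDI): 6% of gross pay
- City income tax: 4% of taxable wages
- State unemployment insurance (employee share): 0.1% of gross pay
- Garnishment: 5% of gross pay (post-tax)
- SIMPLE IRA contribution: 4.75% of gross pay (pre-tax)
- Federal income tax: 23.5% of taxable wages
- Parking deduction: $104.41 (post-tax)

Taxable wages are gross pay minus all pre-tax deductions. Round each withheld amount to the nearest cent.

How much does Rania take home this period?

Gross pay: 40 × $42.10 = $1684.00
SIMPLE IRA contribution: $1684.00 × 0.0475 = $79.99
Taxable wages = $1684.00 − $79.99 = $1604.01
Federal income tax: $1604.01 × 0.235 = $376.94
City income tax: $1604.01 × 0.04 = $64.16
Social Security (OASDI): $1684.00 × 0.06 = $101.04
State unemployment insurance (employee share): $1684.00 × 0.001 = $1.68
Parking deduction: $104.41
Garnishment: $1684.00 × 0.05 = $84.20
AD&D insurance premium: $71.08
Total deductions = $79.99 + $376.94 + $64.16 + $101.04 + $1.68 + $104.41 + $84.20 + $71.08 = $883.50
Net pay = $1684.00 − $883.50 = $800.50

$800.50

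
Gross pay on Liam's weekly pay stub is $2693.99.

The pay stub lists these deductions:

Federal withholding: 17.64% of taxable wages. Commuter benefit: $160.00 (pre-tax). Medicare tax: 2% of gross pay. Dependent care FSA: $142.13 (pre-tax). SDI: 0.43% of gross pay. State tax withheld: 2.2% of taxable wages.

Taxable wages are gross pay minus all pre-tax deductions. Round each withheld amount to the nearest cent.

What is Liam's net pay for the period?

$1851.86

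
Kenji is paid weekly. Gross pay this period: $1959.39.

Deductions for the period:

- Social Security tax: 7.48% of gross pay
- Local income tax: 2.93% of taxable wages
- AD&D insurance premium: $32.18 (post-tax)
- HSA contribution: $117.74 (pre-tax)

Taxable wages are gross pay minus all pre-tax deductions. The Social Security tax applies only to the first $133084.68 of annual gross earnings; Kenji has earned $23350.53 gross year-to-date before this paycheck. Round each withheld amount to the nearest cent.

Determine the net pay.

$1608.95

HSA contribution: $117.74
Taxable wages = $1959.39 − $117.74 = $1841.65
Local income tax: $1841.65 × 0.0293 = $53.96
Social Security tax: cap not yet reached, full $1959.39 is subject → $1959.39 × 0.0748 = $146.56
AD&D insurance premium: $32.18
Total deductions = $117.74 + $53.96 + $146.56 + $32.18 = $350.44
Net pay = $1959.39 − $350.44 = $1608.95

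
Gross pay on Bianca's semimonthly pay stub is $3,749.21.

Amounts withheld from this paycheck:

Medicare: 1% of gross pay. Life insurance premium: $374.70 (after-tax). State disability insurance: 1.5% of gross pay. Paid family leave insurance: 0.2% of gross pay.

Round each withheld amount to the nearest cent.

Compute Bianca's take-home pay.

$3,273.28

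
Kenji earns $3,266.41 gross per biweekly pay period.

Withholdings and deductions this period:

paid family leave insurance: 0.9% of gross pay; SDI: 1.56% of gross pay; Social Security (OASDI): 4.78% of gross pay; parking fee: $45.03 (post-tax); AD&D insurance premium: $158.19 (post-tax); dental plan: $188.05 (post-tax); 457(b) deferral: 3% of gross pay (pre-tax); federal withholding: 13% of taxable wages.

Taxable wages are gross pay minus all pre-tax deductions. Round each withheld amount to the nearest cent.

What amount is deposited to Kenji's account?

457(b) deferral: $3,266.41 × 0.03 = $97.99
Taxable wages = $3,266.41 − $97.99 = $3,168.42
Federal withholding: $3,168.42 × 0.13 = $411.89
Paid family leave insurance: $3,266.41 × 0.009 = $29.40
SDI: $3,266.41 × 0.0156 = $50.96
Social Security (OASDI): $3,266.41 × 0.0478 = $156.13
Parking fee: $45.03
AD&D insurance premium: $158.19
Dental plan: $188.05
Total deductions = $97.99 + $411.89 + $29.40 + $50.96 + $156.13 + $45.03 + $158.19 + $188.05 = $1,137.64
Net pay = $3,266.41 − $1,137.64 = $2,128.77

$2,128.77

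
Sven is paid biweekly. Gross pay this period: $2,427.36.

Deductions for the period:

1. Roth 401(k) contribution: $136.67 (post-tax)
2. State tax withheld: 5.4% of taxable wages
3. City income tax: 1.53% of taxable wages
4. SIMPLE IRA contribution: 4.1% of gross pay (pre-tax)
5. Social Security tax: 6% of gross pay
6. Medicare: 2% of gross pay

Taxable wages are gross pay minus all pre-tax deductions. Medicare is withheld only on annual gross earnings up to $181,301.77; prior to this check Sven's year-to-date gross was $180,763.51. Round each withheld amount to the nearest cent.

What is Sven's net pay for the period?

SIMPLE IRA contribution: $2,427.36 × 0.041 = $99.52
Taxable wages = $2,427.36 − $99.52 = $2,327.84
State tax withheld: $2,327.84 × 0.054 = $125.70
City income tax: $2,327.84 × 0.0153 = $35.62
Social Security tax: $2,427.36 × 0.06 = $145.64
Medicare: only $181,301.77 − $180,763.51 = $538.26 of this check is subject → $538.26 × 0.02 = $10.77
Roth 401(k) contribution: $136.67
Total deductions = $99.52 + $125.70 + $35.62 + $145.64 + $10.77 + $136.67 = $553.92
Net pay = $2,427.36 − $553.92 = $1,873.44

$1,873.44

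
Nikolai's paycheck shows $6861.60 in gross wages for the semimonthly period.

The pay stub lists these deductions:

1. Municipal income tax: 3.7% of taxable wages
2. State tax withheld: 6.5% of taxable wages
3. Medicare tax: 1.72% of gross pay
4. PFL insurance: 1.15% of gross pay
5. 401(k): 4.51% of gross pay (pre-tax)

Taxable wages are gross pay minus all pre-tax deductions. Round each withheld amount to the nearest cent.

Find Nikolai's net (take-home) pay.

401(k): $6861.60 × 0.0451 = $309.46
Taxable wages = $6861.60 − $309.46 = $6552.14
Municipal income tax: $6552.14 × 0.037 = $242.43
State tax withheld: $6552.14 × 0.065 = $425.89
PFL insurance: $6861.60 × 0.0115 = $78.91
Medicare tax: $6861.60 × 0.0172 = $118.02
Total deductions = $309.46 + $242.43 + $425.89 + $78.91 + $118.02 = $1174.71
Net pay = $6861.60 − $1174.71 = $5686.89

$5686.89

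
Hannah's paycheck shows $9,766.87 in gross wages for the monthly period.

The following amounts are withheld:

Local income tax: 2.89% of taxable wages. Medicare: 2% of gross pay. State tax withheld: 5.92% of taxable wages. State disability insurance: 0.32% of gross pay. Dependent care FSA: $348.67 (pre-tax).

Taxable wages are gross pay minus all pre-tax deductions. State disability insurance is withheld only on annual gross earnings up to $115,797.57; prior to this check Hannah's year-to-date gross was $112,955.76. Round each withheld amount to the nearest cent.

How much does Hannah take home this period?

Dependent care FSA: $348.67
Taxable wages = $9,766.87 − $348.67 = $9,418.20
State tax withheld: $9,418.20 × 0.0592 = $557.56
Local income tax: $9,418.20 × 0.0289 = $272.19
Medicare: $9,766.87 × 0.02 = $195.34
State disability insurance: only $115,797.57 − $112,955.76 = $2,841.81 of this check is subject → $2,841.81 × 0.0032 = $9.09
Total deductions = $348.67 + $557.56 + $272.19 + $195.34 + $9.09 = $1,382.85
Net pay = $9,766.87 − $1,382.85 = $8,384.02

$8,384.02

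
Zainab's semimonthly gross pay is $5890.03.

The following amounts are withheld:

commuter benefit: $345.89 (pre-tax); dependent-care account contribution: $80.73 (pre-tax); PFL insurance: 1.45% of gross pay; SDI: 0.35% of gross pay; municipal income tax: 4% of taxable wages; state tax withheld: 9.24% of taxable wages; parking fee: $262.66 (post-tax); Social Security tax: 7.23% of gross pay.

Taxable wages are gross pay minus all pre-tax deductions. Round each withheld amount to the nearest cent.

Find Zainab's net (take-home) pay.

$3945.51

Dependent-care account contribution: $80.73
Commuter benefit: $345.89
Pre-tax total = $80.73 + $345.89 = $426.62
Taxable wages = $5890.03 − $426.62 = $5463.41
Municipal income tax: $5463.41 × 0.04 = $218.54
State tax withheld: $5463.41 × 0.0924 = $504.82
PFL insurance: $5890.03 × 0.0145 = $85.41
SDI: $5890.03 × 0.0035 = $20.62
Social Security tax: $5890.03 × 0.0723 = $425.85
Parking fee: $262.66
Total deductions = $80.73 + $345.89 + $218.54 + $504.82 + $85.41 + $20.62 + $425.85 + $262.66 = $1944.52
Net pay = $5890.03 − $1944.52 = $3945.51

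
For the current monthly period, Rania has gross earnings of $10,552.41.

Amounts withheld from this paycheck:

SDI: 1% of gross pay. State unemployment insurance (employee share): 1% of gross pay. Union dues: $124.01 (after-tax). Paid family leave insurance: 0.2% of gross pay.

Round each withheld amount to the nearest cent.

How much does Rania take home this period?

Paid family leave insurance: $10,552.41 × 0.002 = $21.10
SDI: $10,552.41 × 0.01 = $105.52
State unemployment insurance (employee share): $10,552.41 × 0.01 = $105.52
Union dues: $124.01
Total deductions = $21.10 + $105.52 + $105.52 + $124.01 = $356.15
Net pay = $10,552.41 − $356.15 = $10,196.26

$10,196.26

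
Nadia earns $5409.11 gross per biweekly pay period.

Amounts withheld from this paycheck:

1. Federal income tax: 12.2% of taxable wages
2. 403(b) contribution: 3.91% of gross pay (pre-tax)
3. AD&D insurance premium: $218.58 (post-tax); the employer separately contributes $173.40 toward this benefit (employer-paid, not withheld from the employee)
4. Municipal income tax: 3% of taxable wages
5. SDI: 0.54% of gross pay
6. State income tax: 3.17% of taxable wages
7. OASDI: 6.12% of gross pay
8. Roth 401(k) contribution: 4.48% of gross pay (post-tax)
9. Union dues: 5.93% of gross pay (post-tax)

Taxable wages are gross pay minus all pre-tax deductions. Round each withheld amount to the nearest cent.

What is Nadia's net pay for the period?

403(b) contribution: $5409.11 × 0.0391 = $211.50
Taxable wages = $5409.11 − $211.50 = $5197.61
State income tax: $5197.61 × 0.0317 = $164.76
Municipal income tax: $5197.61 × 0.03 = $155.93
Federal income tax: $5197.61 × 0.122 = $634.11
OASDI: $5409.11 × 0.0612 = $331.04
SDI: $5409.11 × 0.0054 = $29.21
Roth 401(k) contribution: $5409.11 × 0.0448 = $242.33
Union dues: $5409.11 × 0.0593 = $320.76
AD&D insurance premium: $218.58
(Employer's $173.40 toward AD&D insurance premium is not withheld from the employee.)
Total deductions = $211.50 + $164.76 + $155.93 + $634.11 + $331.04 + $29.21 + $242.33 + $320.76 + $218.58 = $2308.22
Net pay = $5409.11 − $2308.22 = $3100.89

$3100.89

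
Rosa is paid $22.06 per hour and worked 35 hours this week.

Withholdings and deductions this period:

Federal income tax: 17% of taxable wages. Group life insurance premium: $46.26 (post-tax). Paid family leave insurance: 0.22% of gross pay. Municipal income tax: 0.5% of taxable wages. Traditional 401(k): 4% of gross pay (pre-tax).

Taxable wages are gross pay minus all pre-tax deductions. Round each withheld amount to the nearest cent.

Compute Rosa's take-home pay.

$563.54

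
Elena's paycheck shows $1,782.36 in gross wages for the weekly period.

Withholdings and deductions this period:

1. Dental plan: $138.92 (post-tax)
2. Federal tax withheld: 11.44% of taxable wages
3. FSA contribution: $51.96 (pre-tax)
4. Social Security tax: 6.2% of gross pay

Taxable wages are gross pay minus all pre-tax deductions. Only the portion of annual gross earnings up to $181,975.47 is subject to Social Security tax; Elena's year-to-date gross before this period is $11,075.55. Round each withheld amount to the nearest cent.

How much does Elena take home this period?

$1,283.01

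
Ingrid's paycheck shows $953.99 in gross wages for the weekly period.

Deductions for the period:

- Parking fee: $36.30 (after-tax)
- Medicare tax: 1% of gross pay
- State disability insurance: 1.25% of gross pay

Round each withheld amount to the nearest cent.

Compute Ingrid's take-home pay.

$896.23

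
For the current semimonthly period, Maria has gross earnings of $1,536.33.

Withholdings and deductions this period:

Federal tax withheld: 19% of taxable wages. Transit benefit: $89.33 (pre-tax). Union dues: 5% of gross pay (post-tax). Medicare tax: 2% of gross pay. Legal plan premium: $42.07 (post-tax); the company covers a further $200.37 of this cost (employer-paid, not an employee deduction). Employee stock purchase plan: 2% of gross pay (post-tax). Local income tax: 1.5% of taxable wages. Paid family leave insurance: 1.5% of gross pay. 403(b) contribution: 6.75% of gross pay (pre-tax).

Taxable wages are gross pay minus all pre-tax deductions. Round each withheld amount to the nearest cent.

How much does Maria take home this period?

403(b) contribution: $1,536.33 × 0.0675 = $103.70
Transit benefit: $89.33
Pre-tax total = $103.70 + $89.33 = $193.03
Taxable wages = $1,536.33 − $193.03 = $1,343.30
Federal tax withheld: $1,343.30 × 0.19 = $255.23
Local income tax: $1,343.30 × 0.015 = $20.15
Medicare tax: $1,536.33 × 0.02 = $30.73
Paid family leave insurance: $1,536.33 × 0.015 = $23.04
Employee stock purchase plan: $1,536.33 × 0.02 = $30.73
Legal plan premium: $42.07
Union dues: $1,536.33 × 0.05 = $76.82
(Employer's $200.37 toward legal plan premium is not withheld from the employee.)
Total deductions = $103.70 + $89.33 + $255.23 + $20.15 + $30.73 + $23.04 + $30.73 + $42.07 + $76.82 = $671.80
Net pay = $1,536.33 − $671.80 = $864.53

$864.53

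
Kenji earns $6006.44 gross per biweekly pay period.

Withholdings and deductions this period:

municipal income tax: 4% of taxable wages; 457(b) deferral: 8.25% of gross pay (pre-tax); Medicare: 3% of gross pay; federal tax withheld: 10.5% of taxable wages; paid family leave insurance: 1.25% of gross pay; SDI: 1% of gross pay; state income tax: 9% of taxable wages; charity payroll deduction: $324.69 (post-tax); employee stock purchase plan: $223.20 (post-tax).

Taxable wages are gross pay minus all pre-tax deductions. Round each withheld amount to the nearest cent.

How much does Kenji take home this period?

457(b) deferral: $6006.44 × 0.0825 = $495.53
Taxable wages = $6006.44 − $495.53 = $5510.91
Federal tax withheld: $5510.91 × 0.105 = $578.65
State income tax: $5510.91 × 0.09 = $495.98
Municipal income tax: $5510.91 × 0.04 = $220.44
Paid family leave insurance: $6006.44 × 0.0125 = $75.08
SDI: $6006.44 × 0.01 = $60.06
Medicare: $6006.44 × 0.03 = $180.19
Employee stock purchase plan: $223.20
Charity payroll deduction: $324.69
Total deductions = $495.53 + $578.65 + $495.98 + $220.44 + $75.08 + $60.06 + $180.19 + $223.20 + $324.69 = $2653.82
Net pay = $6006.44 − $2653.82 = $3352.62

$3352.62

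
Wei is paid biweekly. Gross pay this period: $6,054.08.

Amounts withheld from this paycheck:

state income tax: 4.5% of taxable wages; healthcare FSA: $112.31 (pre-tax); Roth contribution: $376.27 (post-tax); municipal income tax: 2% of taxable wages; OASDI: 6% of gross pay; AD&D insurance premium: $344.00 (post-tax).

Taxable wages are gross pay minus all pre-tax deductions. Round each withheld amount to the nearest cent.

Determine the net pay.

$4,472.04

Healthcare FSA: $112.31
Taxable wages = $6,054.08 − $112.31 = $5,941.77
Municipal income tax: $5,941.77 × 0.02 = $118.84
State income tax: $5,941.77 × 0.045 = $267.38
OASDI: $6,054.08 × 0.06 = $363.24
Roth contribution: $376.27
AD&D insurance premium: $344.00
Total deductions = $112.31 + $118.84 + $267.38 + $363.24 + $376.27 + $344.00 = $1,582.04
Net pay = $6,054.08 − $1,582.04 = $4,472.04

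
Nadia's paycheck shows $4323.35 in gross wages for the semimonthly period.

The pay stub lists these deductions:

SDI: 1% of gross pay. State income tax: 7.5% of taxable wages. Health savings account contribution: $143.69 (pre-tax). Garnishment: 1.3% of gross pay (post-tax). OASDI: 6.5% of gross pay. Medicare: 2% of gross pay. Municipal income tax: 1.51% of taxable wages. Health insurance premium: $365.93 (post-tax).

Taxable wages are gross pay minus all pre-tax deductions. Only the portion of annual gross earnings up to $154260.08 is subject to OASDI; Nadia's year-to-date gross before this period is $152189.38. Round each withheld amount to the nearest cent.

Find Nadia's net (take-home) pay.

Health savings account contribution: $143.69
Taxable wages = $4323.35 − $143.69 = $4179.66
State income tax: $4179.66 × 0.075 = $313.47
Municipal income tax: $4179.66 × 0.0151 = $63.11
SDI: $4323.35 × 0.01 = $43.23
Medicare: $4323.35 × 0.02 = $86.47
OASDI: only $154260.08 − $152189.38 = $2070.70 of this check is subject → $2070.70 × 0.065 = $134.60
Garnishment: $4323.35 × 0.013 = $56.20
Health insurance premium: $365.93
Total deductions = $143.69 + $313.47 + $63.11 + $43.23 + $86.47 + $134.60 + $56.20 + $365.93 = $1206.70
Net pay = $4323.35 − $1206.70 = $3116.65

$3116.65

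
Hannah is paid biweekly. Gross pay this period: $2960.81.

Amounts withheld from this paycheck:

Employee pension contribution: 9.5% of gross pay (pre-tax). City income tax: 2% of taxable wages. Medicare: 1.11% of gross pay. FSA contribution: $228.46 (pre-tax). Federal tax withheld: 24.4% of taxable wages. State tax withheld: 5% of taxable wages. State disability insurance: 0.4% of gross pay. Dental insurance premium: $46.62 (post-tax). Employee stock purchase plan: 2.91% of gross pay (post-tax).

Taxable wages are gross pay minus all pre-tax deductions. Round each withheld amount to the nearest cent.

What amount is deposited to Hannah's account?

$1503.96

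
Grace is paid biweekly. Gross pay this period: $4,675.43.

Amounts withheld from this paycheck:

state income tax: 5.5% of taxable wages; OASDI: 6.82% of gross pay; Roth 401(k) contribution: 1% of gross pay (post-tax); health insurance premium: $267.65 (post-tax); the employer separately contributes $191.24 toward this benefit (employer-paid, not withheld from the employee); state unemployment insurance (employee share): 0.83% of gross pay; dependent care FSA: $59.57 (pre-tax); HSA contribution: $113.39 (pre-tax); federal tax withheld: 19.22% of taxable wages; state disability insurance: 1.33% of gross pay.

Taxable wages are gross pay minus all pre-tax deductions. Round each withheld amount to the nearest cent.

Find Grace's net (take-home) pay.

HSA contribution: $113.39
Dependent care FSA: $59.57
Pre-tax total = $113.39 + $59.57 = $172.96
Taxable wages = $4,675.43 − $172.96 = $4,502.47
State income tax: $4,502.47 × 0.055 = $247.64
Federal tax withheld: $4,502.47 × 0.1922 = $865.37
State unemployment insurance (employee share): $4,675.43 × 0.0083 = $38.81
State disability insurance: $4,675.43 × 0.0133 = $62.18
OASDI: $4,675.43 × 0.0682 = $318.86
Health insurance premium: $267.65
Roth 401(k) contribution: $4,675.43 × 0.01 = $46.75
(Employer's $191.24 toward health insurance premium is not withheld from the employee.)
Total deductions = $113.39 + $59.57 + $247.64 + $865.37 + $38.81 + $62.18 + $318.86 + $267.65 + $46.75 = $2,020.22
Net pay = $4,675.43 − $2,020.22 = $2,655.21

$2,655.21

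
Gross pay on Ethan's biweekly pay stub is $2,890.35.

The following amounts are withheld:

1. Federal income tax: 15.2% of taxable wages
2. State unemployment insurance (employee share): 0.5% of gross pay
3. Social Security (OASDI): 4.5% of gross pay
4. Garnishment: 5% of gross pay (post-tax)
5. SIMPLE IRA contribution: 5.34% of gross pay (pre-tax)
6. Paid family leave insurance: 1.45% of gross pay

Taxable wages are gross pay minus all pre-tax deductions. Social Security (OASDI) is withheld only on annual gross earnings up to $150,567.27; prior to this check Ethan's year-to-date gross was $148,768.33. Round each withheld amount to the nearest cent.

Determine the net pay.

SIMPLE IRA contribution: $2,890.35 × 0.0534 = $154.34
Taxable wages = $2,890.35 − $154.34 = $2,736.01
Federal income tax: $2,736.01 × 0.152 = $415.87
State unemployment insurance (employee share): $2,890.35 × 0.005 = $14.45
Social Security (OASDI): only $150,567.27 − $148,768.33 = $1,798.94 of this check is subject → $1,798.94 × 0.045 = $80.95
Paid family leave insurance: $2,890.35 × 0.0145 = $41.91
Garnishment: $2,890.35 × 0.05 = $144.52
Total deductions = $154.34 + $415.87 + $14.45 + $80.95 + $41.91 + $144.52 = $852.04
Net pay = $2,890.35 − $852.04 = $2,038.31

$2,038.31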